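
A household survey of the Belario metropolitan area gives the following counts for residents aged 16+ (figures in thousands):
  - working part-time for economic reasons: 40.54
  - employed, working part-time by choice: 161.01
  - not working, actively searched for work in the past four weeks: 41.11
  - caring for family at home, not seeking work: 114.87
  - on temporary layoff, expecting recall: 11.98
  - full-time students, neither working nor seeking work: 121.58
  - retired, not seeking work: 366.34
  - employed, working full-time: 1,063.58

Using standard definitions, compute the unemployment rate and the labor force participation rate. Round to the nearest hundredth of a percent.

Unemployment rate ≈ 4.03%; labor force participation rate ≈ 68.62%.

Employed = 40.54 + 161.01 + 1,063.58 = 1,265.13 thousand (anyone who worked, including part-time for economic reasons, counts as employed).
Unemployed = 41.11 + 11.98 = 53.09 thousand (jobless and actively searching, or on temporary layoff).
Labor force = 1,265.13 + 53.09 = 1,318.22 thousand.
Not in labor force = 114.87 + 121.58 + 366.34 = 602.79 thousand (those not working and not actively searching are outside the labor force).
Civilian working-age population = 1,318.22 + 602.79 = 1,921.01 thousand.
Unemployment rate = 53.09 / 1,318.22 = 4.03%.
Labor force participation rate = 1,318.22 / 1,921.01 = 68.62%.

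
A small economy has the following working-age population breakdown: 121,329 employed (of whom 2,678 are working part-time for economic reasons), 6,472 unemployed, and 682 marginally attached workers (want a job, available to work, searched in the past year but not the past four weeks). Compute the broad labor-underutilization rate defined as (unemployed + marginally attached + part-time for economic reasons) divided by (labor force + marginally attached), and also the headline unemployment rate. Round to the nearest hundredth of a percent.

Labor force = 121,329 + 6,472 = 127,801.
Numerator = 6,472 + 682 + 2,678 = 9,832.
Denominator = 127,801 + 682 = 128,483.
Broad rate = 9,832 / 128,483 = 7.65%.
Headline unemployment rate = 6,472 / 127,801 = 5.06%.

Broad underutilization rate ≈ 7.65%; headline unemployment rate ≈ 5.06%.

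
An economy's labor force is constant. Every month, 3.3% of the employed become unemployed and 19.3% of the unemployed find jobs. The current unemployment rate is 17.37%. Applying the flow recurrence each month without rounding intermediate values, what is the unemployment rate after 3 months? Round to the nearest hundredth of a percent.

Unemployment rate after three months ≈ 15.89%.

With a fixed labor force, u_{t+1} = u_t + s·(1−u_t) − f·u_t = u_t·(1−s−f) + s.
Here 1−s−f = 0.774 and s = 0.033.
u_1 = 0.173700 × 0.774 + 0.033 = 0.167444.
u_2 = 0.167444 × 0.774 + 0.033 = 0.162602.
u_3 = 0.162602 × 0.774 + 0.033 = 0.158854.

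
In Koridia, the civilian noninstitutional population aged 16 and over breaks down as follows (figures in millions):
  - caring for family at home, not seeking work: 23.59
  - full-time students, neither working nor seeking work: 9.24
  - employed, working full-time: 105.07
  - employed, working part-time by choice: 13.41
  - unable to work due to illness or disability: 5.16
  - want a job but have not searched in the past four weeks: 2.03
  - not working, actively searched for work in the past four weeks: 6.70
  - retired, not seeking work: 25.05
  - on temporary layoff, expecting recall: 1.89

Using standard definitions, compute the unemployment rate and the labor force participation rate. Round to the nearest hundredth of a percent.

Unemployment rate ≈ 6.76%; labor force participation rate ≈ 66.13%.

Employed = 105.07 + 13.41 = 118.48 million.
Unemployed = 6.70 + 1.89 = 8.59 million (jobless and actively searching, or on temporary layoff).
Labor force = 118.48 + 8.59 = 127.07 million.
Not in labor force = 23.59 + 9.24 + 5.16 + 2.03 + 25.05 = 65.07 million (those not working and not actively searching are outside the labor force — including those who want a job but have given up searching).
Civilian working-age population = 127.07 + 65.07 = 192.14 million.
Unemployment rate = 8.59 / 127.07 = 6.76%.
Labor force participation rate = 127.07 / 192.14 = 66.13%.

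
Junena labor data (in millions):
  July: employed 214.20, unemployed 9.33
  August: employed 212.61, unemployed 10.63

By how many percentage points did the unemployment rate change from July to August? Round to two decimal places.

The unemployment rate changed by +0.59 percentage points.

July: labor force = 214.20 + 9.33 = 223.53; u = 9.33/223.53 = 4.17%.
August: labor force = 212.61 + 10.63 = 223.24; u = 10.63/223.24 = 4.76%.
Change = 4.76% − 4.17% = +0.59 pp.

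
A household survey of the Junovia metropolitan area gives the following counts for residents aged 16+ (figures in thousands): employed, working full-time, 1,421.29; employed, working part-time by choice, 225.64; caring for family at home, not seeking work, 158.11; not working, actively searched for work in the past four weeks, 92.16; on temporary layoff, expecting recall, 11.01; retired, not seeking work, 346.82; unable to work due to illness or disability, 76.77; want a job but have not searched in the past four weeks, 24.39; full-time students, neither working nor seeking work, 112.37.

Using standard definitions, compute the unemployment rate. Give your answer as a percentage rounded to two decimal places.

Employed = 1,421.29 + 225.64 = 1,646.93 thousand.
Unemployed = 92.16 + 11.01 = 103.17 thousand (jobless and actively searching, or on temporary layoff).
Labor force = 1,646.93 + 103.17 = 1,750.10 thousand.
Unemployment rate = 103.17 / 1,750.10 = 5.90%.

Unemployment rate ≈ 5.90%.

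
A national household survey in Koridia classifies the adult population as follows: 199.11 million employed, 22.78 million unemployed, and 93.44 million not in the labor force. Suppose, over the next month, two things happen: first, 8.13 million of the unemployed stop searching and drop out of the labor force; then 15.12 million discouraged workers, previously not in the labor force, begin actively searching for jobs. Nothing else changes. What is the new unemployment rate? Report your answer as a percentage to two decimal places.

New unemployment rate ≈ 13.01%.

Initially, labor force = 199.11 + 22.78 = 221.89 million, so u = 22.78/221.89 = 10.27%.
After the first change, unemployed and labor force both fall by 8.13 → E = 199.11, U = 14.65, labor force = 213.76 million.
After the second change, unemployed and labor force both rise by 15.12 → E = 199.11, U = 29.77, labor force = 228.88 million.
New unemployment rate = 29.77 / 228.88 = 13.01%.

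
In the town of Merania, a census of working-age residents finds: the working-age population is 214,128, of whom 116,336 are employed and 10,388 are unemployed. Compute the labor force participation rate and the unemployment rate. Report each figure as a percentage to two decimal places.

Labor force = employed + unemployed = 116,336 + 10,388 = 126,724.
Unemployment rate = 10,388 / 126,724 = 8.20%.
Labor force participation rate = 126,724 / 214,128 = 59.18%.

Labor force participation rate ≈ 59.18%; unemployment rate ≈ 8.20%.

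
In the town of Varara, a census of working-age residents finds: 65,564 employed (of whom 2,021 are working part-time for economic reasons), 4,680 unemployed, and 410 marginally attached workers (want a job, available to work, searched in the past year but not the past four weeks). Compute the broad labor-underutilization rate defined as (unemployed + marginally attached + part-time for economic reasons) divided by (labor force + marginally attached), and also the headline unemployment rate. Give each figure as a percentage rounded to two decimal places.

Broad underutilization rate ≈ 10.06%; headline unemployment rate ≈ 6.66%.

Labor force = 65,564 + 4,680 = 70,244.
Numerator = 4,680 + 410 + 2,021 = 7,111.
Denominator = 70,244 + 410 = 70,654.
Broad rate = 7,111 / 70,654 = 10.06%.
Headline unemployment rate = 4,680 / 70,244 = 6.66%.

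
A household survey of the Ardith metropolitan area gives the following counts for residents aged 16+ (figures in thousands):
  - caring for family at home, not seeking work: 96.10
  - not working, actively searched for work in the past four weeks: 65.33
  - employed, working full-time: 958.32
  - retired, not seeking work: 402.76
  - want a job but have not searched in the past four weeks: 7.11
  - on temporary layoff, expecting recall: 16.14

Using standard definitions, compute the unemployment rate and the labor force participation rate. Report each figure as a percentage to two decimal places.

Unemployment rate ≈ 7.84%; labor force participation rate ≈ 67.27%.

Employed = 958.32 thousand.
Unemployed = 65.33 + 16.14 = 81.47 thousand (jobless and actively searching, or on temporary layoff).
Labor force = 958.32 + 81.47 = 1,039.79 thousand.
Not in labor force = 96.10 + 402.76 + 7.11 = 505.97 thousand (those not working and not actively searching are outside the labor force — including those who want a job but have given up searching).
Civilian working-age population = 1,039.79 + 505.97 = 1,545.76 thousand.
Unemployment rate = 81.47 / 1,039.79 = 7.84%.
Labor force participation rate = 1,039.79 / 1,545.76 = 67.27%.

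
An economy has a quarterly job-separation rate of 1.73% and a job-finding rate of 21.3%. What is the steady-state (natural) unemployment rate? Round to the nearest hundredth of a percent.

At steady state the flows balance: s·E = f·U, so U/(E+U) = s/(s+f).
u* = 1.73 / (1.73 + 21.3) = 1.73 / 23.03 = 7.51%.

Steady-state unemployment rate ≈ 7.51%.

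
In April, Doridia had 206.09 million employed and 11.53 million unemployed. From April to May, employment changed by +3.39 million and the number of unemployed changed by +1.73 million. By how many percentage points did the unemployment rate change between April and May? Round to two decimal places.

April: labor force = 206.09 + 11.53 = 217.62; u = 11.53/217.62 = 5.30%.
May: labor force = 209.48 + 13.26 = 222.74; u = 13.26/222.74 = 5.95%.
Change = 5.95% − 5.30% = +0.65 pp.

The unemployment rate changed by +0.65 percentage points.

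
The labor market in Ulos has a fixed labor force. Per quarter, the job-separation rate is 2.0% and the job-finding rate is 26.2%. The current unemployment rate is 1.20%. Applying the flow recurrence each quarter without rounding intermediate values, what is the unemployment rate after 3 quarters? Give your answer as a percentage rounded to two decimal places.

With a fixed labor force, u_{t+1} = u_t + s·(1−u_t) − f·u_t = u_t·(1−s−f) + s.
Here 1−s−f = 0.718 and s = 0.020.
u_1 = 0.012000 × 0.718 + 0.020 = 0.028616.
u_2 = 0.028616 × 0.718 + 0.020 = 0.040546.
u_3 = 0.040546 × 0.718 + 0.020 = 0.049112.

Unemployment rate after three quarters ≈ 4.91%.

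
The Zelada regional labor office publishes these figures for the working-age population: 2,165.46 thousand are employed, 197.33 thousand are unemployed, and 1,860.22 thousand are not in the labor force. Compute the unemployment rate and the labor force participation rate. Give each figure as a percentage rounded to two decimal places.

Unemployment rate ≈ 8.35%; labor force participation rate ≈ 55.95%.

Labor force = employed + unemployed = 2,165.46 + 197.33 = 2,362.79 thousand.
Working-age population = 2,362.79 + 1,860.22 = 4,223.01 thousand.
Unemployment rate = 197.33 / 2,362.79 = 8.35%.
Labor force participation rate = 2,362.79 / 4,223.01 = 55.95%.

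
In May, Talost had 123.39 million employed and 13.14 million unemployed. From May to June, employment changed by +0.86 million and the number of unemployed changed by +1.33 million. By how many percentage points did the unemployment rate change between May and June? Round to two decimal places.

The unemployment rate changed by +0.81 percentage points.

May: labor force = 123.39 + 13.14 = 136.53; u = 13.14/136.53 = 9.62%.
June: labor force = 124.25 + 14.47 = 138.72; u = 14.47/138.72 = 10.43%.
Change = 10.43% − 9.62% = +0.81 pp.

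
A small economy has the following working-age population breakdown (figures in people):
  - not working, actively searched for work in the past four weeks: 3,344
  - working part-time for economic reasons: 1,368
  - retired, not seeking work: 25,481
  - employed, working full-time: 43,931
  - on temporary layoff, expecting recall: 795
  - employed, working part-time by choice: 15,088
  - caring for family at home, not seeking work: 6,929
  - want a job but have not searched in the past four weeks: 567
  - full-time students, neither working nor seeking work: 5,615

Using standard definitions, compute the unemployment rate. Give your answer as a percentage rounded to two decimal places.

Unemployment rate ≈ 6.41%.

Employed = 1,368 + 43,931 + 15,088 = 60,387 (anyone who worked, including part-time for economic reasons, counts as employed).
Unemployed = 3,344 + 795 = 4,139 (jobless and actively searching, or on temporary layoff).
Labor force = 60,387 + 4,139 = 64,526.
Unemployment rate = 4,139 / 64,526 = 6.41%.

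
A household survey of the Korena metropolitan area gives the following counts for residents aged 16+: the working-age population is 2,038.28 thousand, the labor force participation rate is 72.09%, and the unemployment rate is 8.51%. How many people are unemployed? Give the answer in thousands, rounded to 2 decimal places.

Labor force = 0.7209 × 2,038.28 = 1,469.40 thousand.
Unemployed = 0.0851 × 1,469.40 ≈ 125.05 thousand.

About 125.05 thousand are unemployed.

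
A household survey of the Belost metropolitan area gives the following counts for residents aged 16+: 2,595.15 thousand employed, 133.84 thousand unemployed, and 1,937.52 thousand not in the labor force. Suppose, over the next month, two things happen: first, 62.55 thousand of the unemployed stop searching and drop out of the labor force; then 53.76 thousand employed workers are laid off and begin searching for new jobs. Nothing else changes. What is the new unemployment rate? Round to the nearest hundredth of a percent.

New unemployment rate ≈ 4.69%.

Initially, labor force = 2,595.15 + 133.84 = 2,728.99 thousand, so u = 133.84/2,728.99 = 4.90%.
After the first change, unemployed and labor force both fall by 62.55 → E = 2,595.15, U = 71.29, labor force = 2,666.44 thousand.
After the second change, employed falls and unemployed rises by 53.76; labor force unchanged → E = 2,541.39, U = 125.05, labor force = 2,666.44 thousand.
New unemployment rate = 125.05 / 2,666.44 = 4.69%.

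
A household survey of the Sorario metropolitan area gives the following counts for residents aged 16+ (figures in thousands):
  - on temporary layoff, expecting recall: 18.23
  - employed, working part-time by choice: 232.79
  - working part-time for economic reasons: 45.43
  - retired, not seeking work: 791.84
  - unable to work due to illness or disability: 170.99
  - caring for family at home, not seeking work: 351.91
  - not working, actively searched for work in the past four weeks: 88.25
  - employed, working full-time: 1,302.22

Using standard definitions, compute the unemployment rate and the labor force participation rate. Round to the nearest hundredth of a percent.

Employed = 232.79 + 45.43 + 1,302.22 = 1,580.44 thousand (anyone who worked, including part-time for economic reasons, counts as employed).
Unemployed = 18.23 + 88.25 = 106.48 thousand (jobless and actively searching, or on temporary layoff).
Labor force = 1,580.44 + 106.48 = 1,686.92 thousand.
Not in labor force = 791.84 + 170.99 + 351.91 = 1,314.74 thousand (those not working and not actively searching are outside the labor force).
Civilian working-age population = 1,686.92 + 1,314.74 = 3,001.66 thousand.
Unemployment rate = 106.48 / 1,686.92 = 6.31%.
Labor force participation rate = 1,686.92 / 3,001.66 = 56.20%.

Unemployment rate ≈ 6.31%; labor force participation rate ≈ 56.20%.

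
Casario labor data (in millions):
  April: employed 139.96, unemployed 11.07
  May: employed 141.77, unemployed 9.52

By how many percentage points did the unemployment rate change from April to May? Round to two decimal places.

April: labor force = 139.96 + 11.07 = 151.03; u = 11.07/151.03 = 7.33%.
May: labor force = 141.77 + 9.52 = 151.29; u = 9.52/151.29 = 6.29%.
Change = 6.29% − 7.33% = −1.04 pp.

The unemployment rate changed by −1.04 percentage points.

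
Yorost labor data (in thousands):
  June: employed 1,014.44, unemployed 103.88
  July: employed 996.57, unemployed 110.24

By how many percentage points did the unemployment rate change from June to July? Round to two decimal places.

June: labor force = 1,014.44 + 103.88 = 1,118.32; u = 103.88/1,118.32 = 9.29%.
July: labor force = 996.57 + 110.24 = 1,106.81; u = 110.24/1,106.81 = 9.96%.
Change = 9.96% − 9.29% = +0.67 pp.

The unemployment rate changed by +0.67 percentage points.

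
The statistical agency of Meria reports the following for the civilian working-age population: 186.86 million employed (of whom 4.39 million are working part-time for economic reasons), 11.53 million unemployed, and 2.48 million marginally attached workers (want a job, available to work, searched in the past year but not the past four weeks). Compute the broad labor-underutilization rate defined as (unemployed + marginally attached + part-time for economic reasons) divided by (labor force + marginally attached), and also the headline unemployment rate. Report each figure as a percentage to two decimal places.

Broad underutilization rate ≈ 9.16%; headline unemployment rate ≈ 5.81%.

Labor force = 186.86 + 11.53 = 198.39 million.
Numerator = 11.53 + 2.48 + 4.39 = 18.40 million.
Denominator = 198.39 + 2.48 = 200.87 million.
Broad rate = 18.40 / 200.87 = 9.16%.
Headline unemployment rate = 11.53 / 198.39 = 5.81%.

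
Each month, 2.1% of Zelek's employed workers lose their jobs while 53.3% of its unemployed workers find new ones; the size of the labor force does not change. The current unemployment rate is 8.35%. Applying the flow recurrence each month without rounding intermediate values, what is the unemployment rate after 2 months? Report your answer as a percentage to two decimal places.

With a fixed labor force, u_{t+1} = u_t + s·(1−u_t) − f·u_t = u_t·(1−s−f) + s.
Here 1−s−f = 0.446 and s = 0.021.
u_1 = 0.083500 × 0.446 + 0.021 = 0.058241.
u_2 = 0.058241 × 0.446 + 0.021 = 0.046975.

Unemployment rate after two months ≈ 4.70%.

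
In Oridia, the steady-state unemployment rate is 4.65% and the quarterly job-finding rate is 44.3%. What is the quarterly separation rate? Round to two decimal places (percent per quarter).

Separation rate ≈ 2.16% per quarter.

From u* = s/(s+f): s = u·f/(1−u).
s = 0.0465 × 44.3 / (1 − 0.0465) = 2.0600 / 0.9535 ≈ 2.16% per quarter.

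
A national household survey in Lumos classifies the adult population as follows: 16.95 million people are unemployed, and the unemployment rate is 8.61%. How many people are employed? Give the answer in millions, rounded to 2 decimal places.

Labor force = U / u = 16.95 / 0.0861 ≈ 196.86 million.
Employed = labor force − unemployed = 196.86 − 16.95 = 179.91 million.

About 179.91 million are employed.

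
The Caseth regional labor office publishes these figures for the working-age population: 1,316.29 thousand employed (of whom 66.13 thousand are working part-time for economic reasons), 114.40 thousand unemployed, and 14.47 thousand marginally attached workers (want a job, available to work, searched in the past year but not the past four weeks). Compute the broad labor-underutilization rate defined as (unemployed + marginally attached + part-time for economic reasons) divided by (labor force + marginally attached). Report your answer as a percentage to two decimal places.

Broad underutilization rate ≈ 13.49%.

Labor force = 1,316.29 + 114.40 = 1,430.69 thousand.
Numerator = 114.40 + 14.47 + 66.13 = 195.00 thousand.
Denominator = 1,430.69 + 14.47 = 1,445.16 thousand.
Broad rate = 195.00 / 1,445.16 = 13.49%.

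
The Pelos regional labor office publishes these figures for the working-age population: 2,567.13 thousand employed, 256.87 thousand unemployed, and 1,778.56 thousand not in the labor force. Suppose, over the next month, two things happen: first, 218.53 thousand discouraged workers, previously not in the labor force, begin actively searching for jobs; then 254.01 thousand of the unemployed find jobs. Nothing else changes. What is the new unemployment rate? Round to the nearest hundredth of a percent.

Initially, labor force = 2,567.13 + 256.87 = 2,824.00 thousand, so u = 256.87/2,824.00 = 9.10%.
After the first change, unemployed and labor force both rise by 218.53 → E = 2,567.13, U = 475.40, labor force = 3,042.53 thousand.
After the second change, unemployed falls and employed rises by 254.01; labor force unchanged → E = 2,821.14, U = 221.39, labor force = 3,042.53 thousand.
New unemployment rate = 221.39 / 3,042.53 = 7.28%.

New unemployment rate ≈ 7.28%.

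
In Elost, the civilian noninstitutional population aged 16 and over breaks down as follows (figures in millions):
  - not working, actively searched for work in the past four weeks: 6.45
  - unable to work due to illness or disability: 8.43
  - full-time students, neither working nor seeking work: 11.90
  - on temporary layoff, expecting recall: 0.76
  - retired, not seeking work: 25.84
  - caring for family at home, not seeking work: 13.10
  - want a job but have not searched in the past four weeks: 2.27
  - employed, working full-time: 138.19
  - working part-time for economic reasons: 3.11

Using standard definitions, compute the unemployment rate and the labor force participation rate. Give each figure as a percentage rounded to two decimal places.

Employed = 138.19 + 3.11 = 141.30 million (anyone who worked, including part-time for economic reasons, counts as employed).
Unemployed = 6.45 + 0.76 = 7.21 million (jobless and actively searching, or on temporary layoff).
Labor force = 141.30 + 7.21 = 148.51 million.
Not in labor force = 8.43 + 11.90 + 25.84 + 13.10 + 2.27 = 61.54 million (those not working and not actively searching are outside the labor force — including those who want a job but have given up searching).
Civilian working-age population = 148.51 + 61.54 = 210.05 million.
Unemployment rate = 7.21 / 148.51 = 4.85%.
Labor force participation rate = 148.51 / 210.05 = 70.70%.

Unemployment rate ≈ 4.85%; labor force participation rate ≈ 70.70%.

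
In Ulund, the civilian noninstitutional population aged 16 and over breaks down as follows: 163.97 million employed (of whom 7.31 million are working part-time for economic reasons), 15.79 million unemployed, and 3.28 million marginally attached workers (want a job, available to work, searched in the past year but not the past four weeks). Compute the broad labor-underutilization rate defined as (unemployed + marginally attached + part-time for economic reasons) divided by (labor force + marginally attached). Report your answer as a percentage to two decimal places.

Broad underutilization rate ≈ 14.41%.

Labor force = 163.97 + 15.79 = 179.76 million.
Numerator = 15.79 + 3.28 + 7.31 = 26.38 million.
Denominator = 179.76 + 3.28 = 183.04 million.
Broad rate = 26.38 / 183.04 = 14.41%.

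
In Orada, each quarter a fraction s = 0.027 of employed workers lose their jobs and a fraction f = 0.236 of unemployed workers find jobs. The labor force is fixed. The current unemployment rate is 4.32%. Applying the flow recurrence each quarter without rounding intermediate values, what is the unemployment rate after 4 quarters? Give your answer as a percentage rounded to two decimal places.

Unemployment rate after four quarters ≈ 8.51%.

With a fixed labor force, u_{t+1} = u_t + s·(1−u_t) − f·u_t = u_t·(1−s−f) + s.
Here 1−s−f = 0.737 and s = 0.027.
u_1 = 0.043200 × 0.737 + 0.027 = 0.058838.
u_2 = 0.058838 × 0.737 + 0.027 = 0.070364.
u_3 = 0.070364 × 0.737 + 0.027 = 0.078858.
u_4 = 0.078858 × 0.737 + 0.027 = 0.085118.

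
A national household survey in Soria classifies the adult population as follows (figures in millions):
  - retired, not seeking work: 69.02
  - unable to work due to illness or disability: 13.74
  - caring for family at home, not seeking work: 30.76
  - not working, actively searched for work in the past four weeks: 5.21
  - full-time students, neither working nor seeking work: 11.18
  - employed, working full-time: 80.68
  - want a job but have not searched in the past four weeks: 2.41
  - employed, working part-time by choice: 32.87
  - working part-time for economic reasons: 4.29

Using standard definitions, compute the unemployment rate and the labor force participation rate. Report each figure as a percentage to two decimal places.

Employed = 80.68 + 32.87 + 4.29 = 117.84 million (anyone who worked, including part-time for economic reasons, counts as employed).
Unemployed = 5.21 million.
Labor force = 117.84 + 5.21 = 123.05 million.
Not in labor force = 69.02 + 13.74 + 30.76 + 11.18 + 2.41 = 127.11 million (those not working and not actively searching are outside the labor force — including those who want a job but have given up searching).
Civilian working-age population = 123.05 + 127.11 = 250.16 million.
Unemployment rate = 5.21 / 123.05 = 4.23%.
Labor force participation rate = 123.05 / 250.16 = 49.19%.

Unemployment rate ≈ 4.23%; labor force participation rate ≈ 49.19%.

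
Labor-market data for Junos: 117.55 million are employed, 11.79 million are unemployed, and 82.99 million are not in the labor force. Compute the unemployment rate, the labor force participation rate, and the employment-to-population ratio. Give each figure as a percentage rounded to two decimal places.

Labor force = employed + unemployed = 117.55 + 11.79 = 129.34 million.
Working-age population = 129.34 + 82.99 = 212.33 million.
Unemployment rate = 11.79 / 129.34 = 9.12%.
Labor force participation rate = 129.34 / 212.33 = 60.91%.
Employment-population ratio = 117.55 / 212.33 = 55.36%.

Unemployment rate ≈ 9.12%; labor force participation rate ≈ 60.91%; employment-population ratio ≈ 55.36%.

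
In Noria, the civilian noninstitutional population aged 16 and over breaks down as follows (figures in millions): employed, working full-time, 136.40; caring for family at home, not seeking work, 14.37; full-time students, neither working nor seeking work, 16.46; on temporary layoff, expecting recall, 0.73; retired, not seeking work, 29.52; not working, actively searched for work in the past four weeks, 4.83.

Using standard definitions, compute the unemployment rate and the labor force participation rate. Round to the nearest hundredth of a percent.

Unemployment rate ≈ 3.92%; labor force participation rate ≈ 70.17%.

Employed = 136.40 million.
Unemployed = 0.73 + 4.83 = 5.56 million (jobless and actively searching, or on temporary layoff).
Labor force = 136.40 + 5.56 = 141.96 million.
Not in labor force = 14.37 + 16.46 + 29.52 = 60.35 million (those not working and not actively searching are outside the labor force).
Civilian working-age population = 141.96 + 60.35 = 202.31 million.
Unemployment rate = 5.56 / 141.96 = 3.92%.
Labor force participation rate = 141.96 / 202.31 = 70.17%.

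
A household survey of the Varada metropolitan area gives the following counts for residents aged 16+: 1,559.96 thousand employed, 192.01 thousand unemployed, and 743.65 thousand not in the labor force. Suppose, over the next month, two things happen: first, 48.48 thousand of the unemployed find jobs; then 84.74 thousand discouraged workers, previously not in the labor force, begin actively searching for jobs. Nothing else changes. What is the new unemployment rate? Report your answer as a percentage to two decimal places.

Initially, labor force = 1,559.96 + 192.01 = 1,751.97 thousand, so u = 192.01/1,751.97 = 10.96%.
After the first change, unemployed falls and employed rises by 48.48; labor force unchanged → E = 1,608.44, U = 143.53, labor force = 1,751.97 thousand.
After the second change, unemployed and labor force both rise by 84.74 → E = 1,608.44, U = 228.27, labor force = 1,836.71 thousand.
New unemployment rate = 228.27 / 1,836.71 = 12.43%.

New unemployment rate ≈ 12.43%.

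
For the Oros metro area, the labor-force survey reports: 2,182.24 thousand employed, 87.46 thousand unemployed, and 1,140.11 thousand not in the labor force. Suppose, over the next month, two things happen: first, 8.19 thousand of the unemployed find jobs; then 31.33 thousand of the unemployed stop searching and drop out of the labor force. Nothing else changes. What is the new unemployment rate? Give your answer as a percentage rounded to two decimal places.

Initially, labor force = 2,182.24 + 87.46 = 2,269.70 thousand, so u = 87.46/2,269.70 = 3.85%.
After the first change, unemployed falls and employed rises by 8.19; labor force unchanged → E = 2,190.43, U = 79.27, labor force = 2,269.70 thousand.
After the second change, unemployed and labor force both fall by 31.33 → E = 2,190.43, U = 47.94, labor force = 2,238.37 thousand.
New unemployment rate = 47.94 / 2,238.37 = 2.14%.

New unemployment rate ≈ 2.14%.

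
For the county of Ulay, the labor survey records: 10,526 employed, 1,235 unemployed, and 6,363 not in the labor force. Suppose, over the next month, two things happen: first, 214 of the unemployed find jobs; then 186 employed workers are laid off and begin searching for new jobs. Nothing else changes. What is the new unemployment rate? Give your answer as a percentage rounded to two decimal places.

New unemployment rate ≈ 10.26%.

Initially, labor force = 10,526 + 1,235 = 11,761, so u = 1,235/11,761 = 10.50%.
After the first change, unemployed falls and employed rises by 214; labor force unchanged → E = 10,740, U = 1,021, labor force = 11,761.
After the second change, employed falls and unemployed rises by 186; labor force unchanged → E = 10,554, U = 1,207, labor force = 11,761.
New unemployment rate = 1,207 / 11,761 = 10.26%.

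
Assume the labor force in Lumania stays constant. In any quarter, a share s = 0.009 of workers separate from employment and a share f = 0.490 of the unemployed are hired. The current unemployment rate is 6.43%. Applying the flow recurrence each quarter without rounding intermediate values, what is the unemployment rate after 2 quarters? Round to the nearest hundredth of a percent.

Unemployment rate after two quarters ≈ 2.96%.

With a fixed labor force, u_{t+1} = u_t + s·(1−u_t) − f·u_t = u_t·(1−s−f) + s.
Here 1−s−f = 0.501 and s = 0.009.
u_1 = 0.064300 × 0.501 + 0.009 = 0.041214.
u_2 = 0.041214 × 0.501 + 0.009 = 0.029648.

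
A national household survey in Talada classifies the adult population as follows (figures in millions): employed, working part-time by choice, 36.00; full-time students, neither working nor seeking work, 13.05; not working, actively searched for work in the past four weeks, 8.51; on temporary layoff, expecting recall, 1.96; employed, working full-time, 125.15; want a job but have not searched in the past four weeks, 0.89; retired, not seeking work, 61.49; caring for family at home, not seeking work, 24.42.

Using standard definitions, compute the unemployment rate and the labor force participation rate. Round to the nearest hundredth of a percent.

Unemployment rate ≈ 6.10%; labor force participation rate ≈ 63.22%.

Employed = 36.00 + 125.15 = 161.15 million.
Unemployed = 8.51 + 1.96 = 10.47 million (jobless and actively searching, or on temporary layoff).
Labor force = 161.15 + 10.47 = 171.62 million.
Not in labor force = 13.05 + 0.89 + 61.49 + 24.42 = 99.85 million (those not working and not actively searching are outside the labor force — including those who want a job but have given up searching).
Civilian working-age population = 171.62 + 99.85 = 271.47 million.
Unemployment rate = 10.47 / 171.62 = 6.10%.
Labor force participation rate = 171.62 / 271.47 = 63.22%.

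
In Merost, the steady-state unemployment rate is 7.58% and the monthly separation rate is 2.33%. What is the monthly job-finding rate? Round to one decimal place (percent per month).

From u* = s/(s+f): f = s·(1−u)/u.
f = 2.33 × (1 − 0.0758) / 0.0758 = 2.1534 / 0.0758 ≈ 28.4% per month.

Job-finding rate ≈ 28.4% per month.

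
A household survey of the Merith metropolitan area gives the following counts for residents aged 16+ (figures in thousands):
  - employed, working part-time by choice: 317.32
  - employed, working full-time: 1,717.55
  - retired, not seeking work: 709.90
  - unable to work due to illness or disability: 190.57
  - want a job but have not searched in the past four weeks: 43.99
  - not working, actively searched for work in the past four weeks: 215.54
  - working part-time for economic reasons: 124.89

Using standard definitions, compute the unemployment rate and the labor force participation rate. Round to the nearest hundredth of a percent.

Employed = 317.32 + 1,717.55 + 124.89 = 2,159.76 thousand (anyone who worked, including part-time for economic reasons, counts as employed).
Unemployed = 215.54 thousand.
Labor force = 2,159.76 + 215.54 = 2,375.30 thousand.
Not in labor force = 709.90 + 190.57 + 43.99 = 944.46 thousand (those not working and not actively searching are outside the labor force — including those who want a job but have given up searching).
Civilian working-age population = 2,375.30 + 944.46 = 3,319.76 thousand.
Unemployment rate = 215.54 / 2,375.30 = 9.07%.
Labor force participation rate = 2,375.30 / 3,319.76 = 71.55%.

Unemployment rate ≈ 9.07%; labor force participation rate ≈ 71.55%.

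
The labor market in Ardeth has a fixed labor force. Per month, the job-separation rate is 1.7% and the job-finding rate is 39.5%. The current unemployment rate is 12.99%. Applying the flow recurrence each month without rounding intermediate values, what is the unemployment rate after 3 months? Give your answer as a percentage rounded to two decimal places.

With a fixed labor force, u_{t+1} = u_t + s·(1−u_t) − f·u_t = u_t·(1−s−f) + s.
Here 1−s−f = 0.588 and s = 0.017.
u_1 = 0.129900 × 0.588 + 0.017 = 0.093381.
u_2 = 0.093381 × 0.588 + 0.017 = 0.071908.
u_3 = 0.071908 × 0.588 + 0.017 = 0.059282.

Unemployment rate after three months ≈ 5.93%.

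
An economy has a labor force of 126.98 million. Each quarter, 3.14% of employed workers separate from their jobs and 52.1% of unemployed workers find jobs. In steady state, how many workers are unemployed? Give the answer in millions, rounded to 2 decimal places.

About 7.22 million are unemployed in steady state.

Steady-state unemployment rate u* = s/(s+f) = 3.14/(3.14+52.1) = 0.056843.
Unemployed = u* × labor force = 0.056843 × 126.98 ≈ 7.22 million.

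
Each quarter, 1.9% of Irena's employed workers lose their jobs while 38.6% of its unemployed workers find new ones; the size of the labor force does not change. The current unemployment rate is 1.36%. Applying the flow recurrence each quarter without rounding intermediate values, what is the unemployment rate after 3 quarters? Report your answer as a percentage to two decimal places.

Unemployment rate after three quarters ≈ 3.99%.

With a fixed labor force, u_{t+1} = u_t + s·(1−u_t) − f·u_t = u_t·(1−s−f) + s.
Here 1−s−f = 0.595 and s = 0.019.
u_1 = 0.013600 × 0.595 + 0.019 = 0.027092.
u_2 = 0.027092 × 0.595 + 0.019 = 0.035120.
u_3 = 0.035120 × 0.595 + 0.019 = 0.039896.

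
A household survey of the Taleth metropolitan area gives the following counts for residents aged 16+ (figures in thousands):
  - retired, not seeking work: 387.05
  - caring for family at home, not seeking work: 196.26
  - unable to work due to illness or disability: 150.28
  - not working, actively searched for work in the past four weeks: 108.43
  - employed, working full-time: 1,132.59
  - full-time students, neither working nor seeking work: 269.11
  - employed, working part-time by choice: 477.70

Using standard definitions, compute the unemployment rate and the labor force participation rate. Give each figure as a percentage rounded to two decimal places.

Unemployment rate ≈ 6.31%; labor force participation rate ≈ 63.16%.

Employed = 1,132.59 + 477.70 = 1,610.29 thousand.
Unemployed = 108.43 thousand.
Labor force = 1,610.29 + 108.43 = 1,718.72 thousand.
Not in labor force = 387.05 + 196.26 + 150.28 + 269.11 = 1,002.70 thousand (those not working and not actively searching are outside the labor force).
Civilian working-age population = 1,718.72 + 1,002.70 = 2,721.42 thousand.
Unemployment rate = 108.43 / 1,718.72 = 6.31%.
Labor force participation rate = 1,718.72 / 2,721.42 = 63.16%.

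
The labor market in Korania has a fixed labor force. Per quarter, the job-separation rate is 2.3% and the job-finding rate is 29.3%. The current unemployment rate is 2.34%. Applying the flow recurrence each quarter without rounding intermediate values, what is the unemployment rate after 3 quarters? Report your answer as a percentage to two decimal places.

Unemployment rate after three quarters ≈ 5.70%.

With a fixed labor force, u_{t+1} = u_t + s·(1−u_t) − f·u_t = u_t·(1−s−f) + s.
Here 1−s−f = 0.684 and s = 0.023.
u_1 = 0.023400 × 0.684 + 0.023 = 0.039006.
u_2 = 0.039006 × 0.684 + 0.023 = 0.049680.
u_3 = 0.049680 × 0.684 + 0.023 = 0.056981.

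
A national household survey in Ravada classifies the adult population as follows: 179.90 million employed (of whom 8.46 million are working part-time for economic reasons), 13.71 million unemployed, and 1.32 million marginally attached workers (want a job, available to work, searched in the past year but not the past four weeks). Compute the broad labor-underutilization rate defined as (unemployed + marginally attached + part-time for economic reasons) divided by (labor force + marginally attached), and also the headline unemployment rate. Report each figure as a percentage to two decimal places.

Broad underutilization rate ≈ 12.05%; headline unemployment rate ≈ 7.08%.

Labor force = 179.90 + 13.71 = 193.61 million.
Numerator = 13.71 + 1.32 + 8.46 = 23.49 million.
Denominator = 193.61 + 1.32 = 194.93 million.
Broad rate = 23.49 / 194.93 = 12.05%.
Headline unemployment rate = 13.71 / 193.61 = 7.08%.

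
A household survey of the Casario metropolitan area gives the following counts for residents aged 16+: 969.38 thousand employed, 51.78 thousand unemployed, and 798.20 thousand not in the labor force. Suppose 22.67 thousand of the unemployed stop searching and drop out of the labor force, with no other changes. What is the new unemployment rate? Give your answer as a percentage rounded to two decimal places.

Initially, labor force = 969.38 + 51.78 = 1,021.16 thousand, so u = 51.78/1,021.16 = 5.07%.
After the change, unemployed and labor force both fall by 22.67 → E = 969.38, U = 29.11, labor force = 998.49 thousand.
New unemployment rate = 29.11 / 998.49 = 2.92%.

New unemployment rate ≈ 2.92%.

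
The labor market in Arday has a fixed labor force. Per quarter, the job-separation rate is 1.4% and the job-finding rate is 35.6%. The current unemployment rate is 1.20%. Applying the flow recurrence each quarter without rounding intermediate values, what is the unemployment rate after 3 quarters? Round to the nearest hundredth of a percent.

With a fixed labor force, u_{t+1} = u_t + s·(1−u_t) − f·u_t = u_t·(1−s−f) + s.
Here 1−s−f = 0.630 and s = 0.014.
u_1 = 0.012000 × 0.630 + 0.014 = 0.021560.
u_2 = 0.021560 × 0.630 + 0.014 = 0.027583.
u_3 = 0.027583 × 0.630 + 0.014 = 0.031377.

Unemployment rate after three quarters ≈ 3.14%.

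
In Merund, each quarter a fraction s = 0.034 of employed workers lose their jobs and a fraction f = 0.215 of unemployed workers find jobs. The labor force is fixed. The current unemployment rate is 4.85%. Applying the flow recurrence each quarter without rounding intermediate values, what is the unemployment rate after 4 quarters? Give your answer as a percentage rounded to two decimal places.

With a fixed labor force, u_{t+1} = u_t + s·(1−u_t) − f·u_t = u_t·(1−s−f) + s.
Here 1−s−f = 0.751 and s = 0.034.
u_1 = 0.048500 × 0.751 + 0.034 = 0.070423.
u_2 = 0.070423 × 0.751 + 0.034 = 0.086888.
u_3 = 0.086888 × 0.751 + 0.034 = 0.099253.
u_4 = 0.099253 × 0.751 + 0.034 = 0.108539.

Unemployment rate after four quarters ≈ 10.85%.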